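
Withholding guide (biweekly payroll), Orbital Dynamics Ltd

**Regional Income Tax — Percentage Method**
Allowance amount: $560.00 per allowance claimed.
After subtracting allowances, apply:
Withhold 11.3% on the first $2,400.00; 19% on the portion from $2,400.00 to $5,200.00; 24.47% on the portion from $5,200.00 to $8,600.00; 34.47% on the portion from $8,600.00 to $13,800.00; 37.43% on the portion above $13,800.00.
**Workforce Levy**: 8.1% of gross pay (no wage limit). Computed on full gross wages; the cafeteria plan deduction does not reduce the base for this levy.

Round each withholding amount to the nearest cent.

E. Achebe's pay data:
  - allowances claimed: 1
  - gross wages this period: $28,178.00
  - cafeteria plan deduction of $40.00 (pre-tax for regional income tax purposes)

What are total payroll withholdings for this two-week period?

Regional Income Tax: taxable = $28,178.00 − $40.00 − 1×$560.00 = $27,578.00
  $3,427.62 + 37.43% × ($27,578.00 − $13,800.00) = $3,427.62 + 37.43% × $13,778.00 = $8,584.73
Workforce Levy: 8.1% × $28,178.00 = $2,282.42
Total: $8,584.73 + $2,282.42 = $10,867.15

$10,867.15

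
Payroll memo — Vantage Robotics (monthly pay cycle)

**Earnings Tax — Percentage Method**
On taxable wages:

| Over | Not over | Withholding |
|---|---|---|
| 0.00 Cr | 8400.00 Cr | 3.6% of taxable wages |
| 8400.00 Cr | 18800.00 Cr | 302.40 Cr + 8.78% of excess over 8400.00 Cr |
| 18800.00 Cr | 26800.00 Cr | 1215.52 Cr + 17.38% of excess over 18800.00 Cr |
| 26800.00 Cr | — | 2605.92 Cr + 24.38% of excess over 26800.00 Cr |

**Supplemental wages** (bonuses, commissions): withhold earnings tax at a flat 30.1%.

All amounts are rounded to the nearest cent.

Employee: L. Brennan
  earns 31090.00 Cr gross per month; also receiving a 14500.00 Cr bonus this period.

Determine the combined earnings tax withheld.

Earnings Tax: taxable = 31090.00 Cr
  2605.92 Cr + 24.38% × (31090.00 Cr − 26800.00 Cr) = 2605.92 Cr + 24.38% × 4290.00 Cr = 3651.82 Cr
Supplemental (30.1% flat on bonus): 30.1% × 14500.00 Cr = 4364.50 Cr
Total earnings tax: 3651.82 Cr + 4364.50 Cr = 8016.32 Cr

8016.32 Cr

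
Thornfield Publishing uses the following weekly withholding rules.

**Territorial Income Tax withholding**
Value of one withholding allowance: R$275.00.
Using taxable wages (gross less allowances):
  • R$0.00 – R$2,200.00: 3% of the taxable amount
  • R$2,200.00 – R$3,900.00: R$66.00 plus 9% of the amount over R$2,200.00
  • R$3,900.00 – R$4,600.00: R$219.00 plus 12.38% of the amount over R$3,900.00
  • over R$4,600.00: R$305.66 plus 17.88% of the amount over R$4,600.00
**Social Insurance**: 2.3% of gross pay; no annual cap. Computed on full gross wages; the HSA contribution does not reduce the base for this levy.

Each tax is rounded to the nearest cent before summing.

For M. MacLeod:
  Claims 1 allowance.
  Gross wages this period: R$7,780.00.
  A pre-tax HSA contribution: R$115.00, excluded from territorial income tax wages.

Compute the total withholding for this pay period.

R$983.45

Territorial Income Tax: taxable = R$7,780.00 − R$115.00 − 1×R$275.00 = R$7,390.00
  R$305.66 + 17.88% × (R$7,390.00 − R$4,600.00) = R$305.66 + 17.88% × R$2,790.00 = R$804.51
Social Insurance: 2.3% × R$7,780.00 = R$178.94
Total: R$804.51 + R$178.94 = R$983.45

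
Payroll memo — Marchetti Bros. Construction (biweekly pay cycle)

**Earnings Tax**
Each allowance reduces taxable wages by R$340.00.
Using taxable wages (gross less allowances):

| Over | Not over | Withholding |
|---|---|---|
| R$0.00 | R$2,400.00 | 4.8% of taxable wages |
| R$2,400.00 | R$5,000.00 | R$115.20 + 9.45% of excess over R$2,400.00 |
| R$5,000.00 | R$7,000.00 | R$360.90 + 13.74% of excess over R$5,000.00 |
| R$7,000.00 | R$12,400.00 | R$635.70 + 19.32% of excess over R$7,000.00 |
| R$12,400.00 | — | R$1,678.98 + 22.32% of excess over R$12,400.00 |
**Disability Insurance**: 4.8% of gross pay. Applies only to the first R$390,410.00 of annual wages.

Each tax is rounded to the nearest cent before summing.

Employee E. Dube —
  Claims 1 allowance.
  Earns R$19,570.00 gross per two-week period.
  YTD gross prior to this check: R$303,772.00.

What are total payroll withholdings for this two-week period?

Earnings Tax: taxable = R$19,570.00 − 1×R$340.00 = R$19,230.00
  R$1,678.98 + 22.32% × (R$19,230.00 − R$12,400.00) = R$1,678.98 + 22.32% × R$6,830.00 = R$3,203.44
Disability Insurance: 4.8% × R$19,570.00 = R$939.36
Total: R$3,203.44 + R$939.36 = R$4,142.80

R$4,142.80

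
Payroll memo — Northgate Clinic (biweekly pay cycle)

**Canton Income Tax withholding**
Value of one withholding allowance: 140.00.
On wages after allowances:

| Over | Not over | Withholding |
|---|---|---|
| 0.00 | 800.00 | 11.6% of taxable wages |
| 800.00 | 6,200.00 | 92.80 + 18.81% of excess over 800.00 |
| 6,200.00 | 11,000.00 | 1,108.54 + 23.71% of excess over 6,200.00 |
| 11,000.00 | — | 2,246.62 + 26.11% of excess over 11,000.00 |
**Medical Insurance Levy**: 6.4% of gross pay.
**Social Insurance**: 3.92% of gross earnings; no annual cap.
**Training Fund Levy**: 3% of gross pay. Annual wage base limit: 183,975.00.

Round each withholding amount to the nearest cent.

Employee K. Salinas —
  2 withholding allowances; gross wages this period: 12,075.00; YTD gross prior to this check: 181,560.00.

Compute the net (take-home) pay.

8,302.22

Canton Income Tax: taxable = 12,075.00 − 2×140.00 = 11,795.00
  2,246.62 + 26.11% × (11,795.00 − 11,000.00) = 2,246.62 + 26.11% × 795.00 = 2,454.19
Medical Insurance Levy: 6.4% × 12,075.00 = 772.80
Social Insurance: 3.92% × 12,075.00 = 473.34
Training Fund Levy: cap 183,975.00 − YTD 181,560.00 = 2,415.00 subject; 3% × 2,415.00 = 72.45
Total withheld: 2,454.19 + 772.80 + 473.34 + 72.45 = 3,772.78
Net pay: 12,075.00 − 3,772.78 = 8,302.22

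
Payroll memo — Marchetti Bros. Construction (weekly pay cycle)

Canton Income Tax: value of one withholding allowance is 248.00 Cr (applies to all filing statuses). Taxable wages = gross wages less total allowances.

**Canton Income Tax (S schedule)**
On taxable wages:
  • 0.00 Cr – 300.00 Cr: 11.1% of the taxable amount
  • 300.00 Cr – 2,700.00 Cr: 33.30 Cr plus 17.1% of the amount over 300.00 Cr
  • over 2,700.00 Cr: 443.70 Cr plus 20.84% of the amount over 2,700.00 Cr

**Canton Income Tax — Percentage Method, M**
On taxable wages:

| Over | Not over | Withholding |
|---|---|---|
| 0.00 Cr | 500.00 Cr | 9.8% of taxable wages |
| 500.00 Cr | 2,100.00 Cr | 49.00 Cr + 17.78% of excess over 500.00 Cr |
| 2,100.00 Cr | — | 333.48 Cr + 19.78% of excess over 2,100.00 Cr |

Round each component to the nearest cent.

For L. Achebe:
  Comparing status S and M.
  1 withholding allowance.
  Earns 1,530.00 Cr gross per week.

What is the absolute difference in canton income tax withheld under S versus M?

13.18 Cr

Canton Income Tax (S): taxable = 1,530.00 Cr − 1×248.00 Cr = 1,282.00 Cr
  33.30 Cr + 17.1% × (1,282.00 Cr − 300.00 Cr) = 33.30 Cr + 17.1% × 982.00 Cr = 201.22 Cr
Canton Income Tax (M): taxable = 1,530.00 Cr − 1×248.00 Cr = 1,282.00 Cr
  49.00 Cr + 17.78% × (1,282.00 Cr − 500.00 Cr) = 49.00 Cr + 17.78% × 782.00 Cr = 188.04 Cr
Difference: |201.22 Cr − 188.04 Cr| = 13.18 Cr (higher under S)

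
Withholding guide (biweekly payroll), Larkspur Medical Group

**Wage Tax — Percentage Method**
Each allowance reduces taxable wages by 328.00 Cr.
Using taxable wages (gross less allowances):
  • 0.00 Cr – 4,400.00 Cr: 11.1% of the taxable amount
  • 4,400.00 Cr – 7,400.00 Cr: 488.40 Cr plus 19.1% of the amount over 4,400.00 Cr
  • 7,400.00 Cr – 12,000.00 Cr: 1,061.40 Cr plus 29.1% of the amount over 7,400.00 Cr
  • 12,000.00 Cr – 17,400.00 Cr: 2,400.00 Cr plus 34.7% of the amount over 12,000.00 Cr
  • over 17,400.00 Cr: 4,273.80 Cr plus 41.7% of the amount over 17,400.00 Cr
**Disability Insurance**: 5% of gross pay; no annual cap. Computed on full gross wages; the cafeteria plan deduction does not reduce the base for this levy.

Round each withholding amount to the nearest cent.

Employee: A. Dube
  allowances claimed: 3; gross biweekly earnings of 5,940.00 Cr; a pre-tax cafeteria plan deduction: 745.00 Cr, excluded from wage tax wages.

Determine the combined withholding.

Wage Tax: taxable = 5,940.00 Cr − 745.00 Cr − 3×328.00 Cr = 4,211.00 Cr
  11.1% × 4,211.00 Cr = 467.42 Cr
Disability Insurance: 5% × 5,940.00 Cr = 297.00 Cr
Total: 467.42 Cr + 297.00 Cr = 764.42 Cr

764.42 Cr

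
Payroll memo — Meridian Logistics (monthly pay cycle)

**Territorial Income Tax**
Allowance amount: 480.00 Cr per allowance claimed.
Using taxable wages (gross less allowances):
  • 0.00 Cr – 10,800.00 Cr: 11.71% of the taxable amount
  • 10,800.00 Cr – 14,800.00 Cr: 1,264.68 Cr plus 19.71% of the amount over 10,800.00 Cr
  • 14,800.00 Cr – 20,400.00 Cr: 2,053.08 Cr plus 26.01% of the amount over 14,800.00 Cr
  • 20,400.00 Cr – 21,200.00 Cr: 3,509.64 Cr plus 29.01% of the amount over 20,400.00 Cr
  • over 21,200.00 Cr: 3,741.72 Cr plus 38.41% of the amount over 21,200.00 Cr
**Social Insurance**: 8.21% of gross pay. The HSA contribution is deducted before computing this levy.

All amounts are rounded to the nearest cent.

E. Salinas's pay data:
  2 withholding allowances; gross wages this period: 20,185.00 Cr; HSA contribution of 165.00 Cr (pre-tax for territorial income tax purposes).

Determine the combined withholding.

Territorial Income Tax: taxable = 20,185.00 Cr − 165.00 Cr − 2×480.00 Cr = 19,060.00 Cr
  2,053.08 Cr + 26.01% × (19,060.00 Cr − 14,800.00 Cr) = 2,053.08 Cr + 26.01% × 4,260.00 Cr = 3,161.11 Cr
Social Insurance: 8.21% × 20,020.00 Cr = 1,643.64 Cr
Total: 3,161.11 Cr + 1,643.64 Cr = 4,804.75 Cr

4,804.75 Cr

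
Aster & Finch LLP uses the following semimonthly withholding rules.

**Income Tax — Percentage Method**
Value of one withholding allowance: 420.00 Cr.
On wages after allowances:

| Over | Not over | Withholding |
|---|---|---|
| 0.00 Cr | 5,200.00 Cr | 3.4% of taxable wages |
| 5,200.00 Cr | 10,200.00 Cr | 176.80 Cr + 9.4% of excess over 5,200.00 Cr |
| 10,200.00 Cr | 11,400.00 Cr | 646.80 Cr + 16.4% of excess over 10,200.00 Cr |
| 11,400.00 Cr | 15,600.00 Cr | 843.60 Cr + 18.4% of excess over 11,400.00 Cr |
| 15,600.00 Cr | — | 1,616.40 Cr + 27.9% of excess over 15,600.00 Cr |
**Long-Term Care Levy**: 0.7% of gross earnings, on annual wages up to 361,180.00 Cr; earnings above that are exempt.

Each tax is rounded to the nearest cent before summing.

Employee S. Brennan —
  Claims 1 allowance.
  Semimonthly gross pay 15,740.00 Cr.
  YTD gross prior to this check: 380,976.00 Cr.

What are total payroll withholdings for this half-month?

Income Tax: taxable = 15,740.00 Cr − 1×420.00 Cr = 15,320.00 Cr
  843.60 Cr + 18.4% × (15,320.00 Cr − 11,400.00 Cr) = 843.60 Cr + 18.4% × 3,920.00 Cr = 1,564.88 Cr
Long-Term Care Levy: YTD 380,976.00 Cr ≥ cap 361,180.00 Cr → 0.00 Cr
Total: 1,564.88 Cr + 0.00 Cr = 1,564.88 Cr

1,564.88 Cr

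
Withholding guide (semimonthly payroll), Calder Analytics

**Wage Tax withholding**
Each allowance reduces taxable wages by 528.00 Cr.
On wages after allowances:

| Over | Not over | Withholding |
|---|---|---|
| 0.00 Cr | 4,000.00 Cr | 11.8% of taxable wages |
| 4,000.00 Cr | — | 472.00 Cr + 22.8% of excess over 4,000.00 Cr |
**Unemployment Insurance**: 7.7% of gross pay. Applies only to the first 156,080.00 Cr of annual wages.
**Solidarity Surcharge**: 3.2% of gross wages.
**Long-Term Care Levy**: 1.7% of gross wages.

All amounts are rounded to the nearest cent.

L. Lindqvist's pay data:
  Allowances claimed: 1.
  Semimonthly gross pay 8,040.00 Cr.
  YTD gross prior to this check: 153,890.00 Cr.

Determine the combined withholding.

Wage Tax: taxable = 8,040.00 Cr − 1×528.00 Cr = 7,512.00 Cr
  472.00 Cr + 22.8% × (7,512.00 Cr − 4,000.00 Cr) = 472.00 Cr + 22.8% × 3,512.00 Cr = 1,272.74 Cr
Unemployment Insurance: cap 156,080.00 Cr − YTD 153,890.00 Cr = 2,190.00 Cr subject; 7.7% × 2,190.00 Cr = 168.63 Cr
Solidarity Surcharge: 3.2% × 8,040.00 Cr = 257.28 Cr
Long-Term Care Levy: 1.7% × 8,040.00 Cr = 136.68 Cr
Total: 1,272.74 Cr + 168.63 Cr + 257.28 Cr + 136.68 Cr = 1,835.33 Cr

1,835.33 Cr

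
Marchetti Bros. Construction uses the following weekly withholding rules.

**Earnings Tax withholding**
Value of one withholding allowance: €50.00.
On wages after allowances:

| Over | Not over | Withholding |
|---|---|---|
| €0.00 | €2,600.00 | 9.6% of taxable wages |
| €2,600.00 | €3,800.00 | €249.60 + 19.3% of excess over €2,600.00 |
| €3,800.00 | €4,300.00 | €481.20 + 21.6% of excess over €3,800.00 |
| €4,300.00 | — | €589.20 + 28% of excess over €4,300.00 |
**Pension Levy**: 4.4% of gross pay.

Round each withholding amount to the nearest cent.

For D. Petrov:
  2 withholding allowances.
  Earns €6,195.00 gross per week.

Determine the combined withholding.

€1,364.38

Earnings Tax: taxable = €6,195.00 − 2×€50.00 = €6,095.00
  €589.20 + 28% × (€6,095.00 − €4,300.00) = €589.20 + 28% × €1,795.00 = €1,091.80
Pension Levy: 4.4% × €6,195.00 = €272.58
Total: €1,091.80 + €272.58 = €1,364.38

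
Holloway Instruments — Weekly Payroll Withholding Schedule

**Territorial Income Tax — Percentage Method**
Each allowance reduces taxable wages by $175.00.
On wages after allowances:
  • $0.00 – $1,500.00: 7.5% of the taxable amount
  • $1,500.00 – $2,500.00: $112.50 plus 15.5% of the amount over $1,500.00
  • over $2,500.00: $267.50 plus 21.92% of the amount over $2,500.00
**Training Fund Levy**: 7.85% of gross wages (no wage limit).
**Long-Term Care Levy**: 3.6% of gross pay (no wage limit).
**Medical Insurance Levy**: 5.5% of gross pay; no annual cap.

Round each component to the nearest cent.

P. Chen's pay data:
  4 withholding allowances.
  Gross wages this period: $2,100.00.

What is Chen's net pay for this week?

Territorial Income Tax: taxable = $2,100.00 − 4×$175.00 = $1,400.00
  7.5% × $1,400.00 = $105.00
Training Fund Levy: 7.85% × $2,100.00 = $164.85
Long-Term Care Levy: 3.6% × $2,100.00 = $75.60
Medical Insurance Levy: 5.5% × $2,100.00 = $115.50
Total withheld: $105.00 + $164.85 + $75.60 + $115.50 = $460.95
Net pay: $2,100.00 − $460.95 = $1,639.05

$1,639.05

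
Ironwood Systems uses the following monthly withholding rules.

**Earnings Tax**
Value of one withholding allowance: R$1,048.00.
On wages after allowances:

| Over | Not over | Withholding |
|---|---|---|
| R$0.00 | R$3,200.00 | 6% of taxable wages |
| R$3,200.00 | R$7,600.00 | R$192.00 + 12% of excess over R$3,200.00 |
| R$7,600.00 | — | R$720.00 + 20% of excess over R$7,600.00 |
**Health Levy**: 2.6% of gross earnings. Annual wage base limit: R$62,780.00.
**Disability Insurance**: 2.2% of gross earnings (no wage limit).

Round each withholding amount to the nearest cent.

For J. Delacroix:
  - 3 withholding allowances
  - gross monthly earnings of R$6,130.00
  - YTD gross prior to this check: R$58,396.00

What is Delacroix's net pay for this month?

Earnings Tax: taxable = R$6,130.00 − 3×R$1,048.00 = R$2,986.00
  6% × R$2,986.00 = R$179.16
Health Levy: cap R$62,780.00 − YTD R$58,396.00 = R$4,384.00 subject; 2.6% × R$4,384.00 = R$113.98
Disability Insurance: 2.2% × R$6,130.00 = R$134.86
Total withheld: R$179.16 + R$113.98 + R$134.86 = R$428.00
Net pay: R$6,130.00 − R$428.00 = R$5,702.00

R$5,702.00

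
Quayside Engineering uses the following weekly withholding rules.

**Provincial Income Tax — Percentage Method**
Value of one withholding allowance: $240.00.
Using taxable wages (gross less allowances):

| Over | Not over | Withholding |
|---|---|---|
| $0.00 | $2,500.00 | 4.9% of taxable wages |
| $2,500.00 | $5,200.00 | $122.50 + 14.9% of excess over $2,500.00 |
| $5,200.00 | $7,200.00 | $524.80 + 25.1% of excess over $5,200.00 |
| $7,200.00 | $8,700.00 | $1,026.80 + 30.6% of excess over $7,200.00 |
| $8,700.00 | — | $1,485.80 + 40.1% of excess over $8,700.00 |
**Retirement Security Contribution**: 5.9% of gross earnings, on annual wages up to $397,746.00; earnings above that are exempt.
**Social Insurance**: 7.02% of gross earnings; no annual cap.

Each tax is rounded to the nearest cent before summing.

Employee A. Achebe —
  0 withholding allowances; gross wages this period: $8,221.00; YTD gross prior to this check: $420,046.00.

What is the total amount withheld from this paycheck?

Provincial Income Tax: taxable = $8,221.00
  $1,026.80 + 30.6% × ($8,221.00 − $7,200.00) = $1,026.80 + 30.6% × $1,021.00 = $1,339.23
Retirement Security Contribution: YTD $420,046.00 ≥ cap $397,746.00 → $0.00
Social Insurance: 7.02% × $8,221.00 = $577.11
Total: $1,339.23 + $0.00 + $577.11 = $1,916.34

$1,916.34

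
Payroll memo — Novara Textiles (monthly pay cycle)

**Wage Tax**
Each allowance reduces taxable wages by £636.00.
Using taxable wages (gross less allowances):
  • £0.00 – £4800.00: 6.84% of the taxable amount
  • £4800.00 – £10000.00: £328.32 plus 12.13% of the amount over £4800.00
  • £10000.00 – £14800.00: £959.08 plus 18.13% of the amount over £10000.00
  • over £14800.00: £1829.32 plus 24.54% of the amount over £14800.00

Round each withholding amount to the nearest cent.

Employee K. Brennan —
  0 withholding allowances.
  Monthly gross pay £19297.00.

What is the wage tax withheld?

Wage Tax: taxable = £19297.00
  £1829.32 + 24.54% × (£19297.00 − £14800.00) = £1829.32 + 24.54% × £4497.00 = £2932.88

£2932.88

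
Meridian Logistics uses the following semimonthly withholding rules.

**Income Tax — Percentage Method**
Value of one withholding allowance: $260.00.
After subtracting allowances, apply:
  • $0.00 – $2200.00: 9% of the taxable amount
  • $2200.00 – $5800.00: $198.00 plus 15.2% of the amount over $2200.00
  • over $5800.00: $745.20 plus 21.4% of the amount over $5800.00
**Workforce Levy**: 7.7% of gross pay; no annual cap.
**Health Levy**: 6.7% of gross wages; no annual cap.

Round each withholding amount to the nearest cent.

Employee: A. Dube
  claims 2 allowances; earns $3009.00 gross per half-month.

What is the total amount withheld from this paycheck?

$675.22

Income Tax: taxable = $3009.00 − 2×$260.00 = $2489.00
  $198.00 + 15.2% × ($2489.00 − $2200.00) = $198.00 + 15.2% × $289.00 = $241.93
Workforce Levy: 7.7% × $3009.00 = $231.69
Health Levy: 6.7% × $3009.00 = $201.60
Total: $241.93 + $231.69 + $201.60 = $675.22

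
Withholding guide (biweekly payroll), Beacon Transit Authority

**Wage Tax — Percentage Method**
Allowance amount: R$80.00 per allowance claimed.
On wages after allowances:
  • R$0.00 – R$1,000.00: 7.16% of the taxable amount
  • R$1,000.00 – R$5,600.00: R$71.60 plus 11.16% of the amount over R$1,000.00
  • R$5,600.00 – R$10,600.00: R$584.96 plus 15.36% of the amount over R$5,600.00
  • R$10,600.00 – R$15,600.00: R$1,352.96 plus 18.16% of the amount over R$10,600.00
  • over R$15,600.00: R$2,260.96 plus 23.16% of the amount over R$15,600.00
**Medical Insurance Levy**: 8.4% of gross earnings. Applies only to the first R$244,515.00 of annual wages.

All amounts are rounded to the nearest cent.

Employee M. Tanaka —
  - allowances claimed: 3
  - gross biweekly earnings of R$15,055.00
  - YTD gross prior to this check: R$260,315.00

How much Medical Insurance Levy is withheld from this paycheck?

Medical Insurance Levy: YTD R$260,315.00 ≥ cap R$244,515.00 → R$0.00

R$0.00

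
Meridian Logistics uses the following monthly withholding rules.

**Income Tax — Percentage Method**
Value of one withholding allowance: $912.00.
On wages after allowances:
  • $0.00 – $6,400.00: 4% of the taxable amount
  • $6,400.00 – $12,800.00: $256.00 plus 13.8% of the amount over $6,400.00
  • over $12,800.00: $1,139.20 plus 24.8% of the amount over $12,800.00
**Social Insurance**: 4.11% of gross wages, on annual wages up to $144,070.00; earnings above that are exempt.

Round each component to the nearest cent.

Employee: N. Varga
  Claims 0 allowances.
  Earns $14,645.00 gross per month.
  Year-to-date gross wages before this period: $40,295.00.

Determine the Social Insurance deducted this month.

Social Insurance: 4.11% × $14,645.00 = $601.91

$601.91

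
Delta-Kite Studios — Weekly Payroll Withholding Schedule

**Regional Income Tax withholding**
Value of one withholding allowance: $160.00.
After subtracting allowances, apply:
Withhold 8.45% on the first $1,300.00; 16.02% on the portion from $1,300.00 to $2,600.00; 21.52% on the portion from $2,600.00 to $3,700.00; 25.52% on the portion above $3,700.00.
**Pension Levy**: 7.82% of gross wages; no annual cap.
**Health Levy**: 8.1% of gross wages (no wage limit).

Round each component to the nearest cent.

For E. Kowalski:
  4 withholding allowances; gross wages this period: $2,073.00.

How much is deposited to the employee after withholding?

Regional Income Tax: taxable = $2,073.00 − 4×$160.00 = $1,433.00
  $109.85 + 16.02% × ($1,433.00 − $1,300.00) = $109.85 + 16.02% × $133.00 = $131.16
Pension Levy: 7.82% × $2,073.00 = $162.11
Health Levy: 8.1% × $2,073.00 = $167.91
Total withheld: $131.16 + $162.11 + $167.91 = $461.18
Net pay: $2,073.00 − $461.18 = $1,611.82

$1,611.82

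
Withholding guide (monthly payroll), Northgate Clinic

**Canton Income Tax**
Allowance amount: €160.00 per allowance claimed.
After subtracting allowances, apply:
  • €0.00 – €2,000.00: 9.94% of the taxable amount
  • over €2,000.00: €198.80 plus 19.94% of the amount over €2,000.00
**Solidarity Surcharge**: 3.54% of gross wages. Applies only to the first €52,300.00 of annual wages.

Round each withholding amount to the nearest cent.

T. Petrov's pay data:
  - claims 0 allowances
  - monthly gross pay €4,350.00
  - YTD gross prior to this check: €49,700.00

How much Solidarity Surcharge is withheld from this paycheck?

Solidarity Surcharge: cap €52,300.00 − YTD €49,700.00 = €2,600.00 subject; 3.54% × €2,600.00 = €92.04

€92.04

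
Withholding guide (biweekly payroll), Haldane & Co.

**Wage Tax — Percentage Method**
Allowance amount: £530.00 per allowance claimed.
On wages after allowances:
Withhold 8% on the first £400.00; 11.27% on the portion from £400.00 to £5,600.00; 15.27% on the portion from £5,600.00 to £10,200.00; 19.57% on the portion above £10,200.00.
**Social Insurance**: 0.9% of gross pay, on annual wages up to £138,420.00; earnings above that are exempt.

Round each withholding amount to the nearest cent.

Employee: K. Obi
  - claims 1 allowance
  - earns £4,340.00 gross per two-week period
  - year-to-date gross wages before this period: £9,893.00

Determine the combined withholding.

Wage Tax: taxable = £4,340.00 − 1×£530.00 = £3,810.00
  £32.00 + 11.27% × (£3,810.00 − £400.00) = £32.00 + 11.27% × £3,410.00 = £416.31
Social Insurance: 0.9% × £4,340.00 = £39.06
Total: £416.31 + £39.06 = £455.37

£455.37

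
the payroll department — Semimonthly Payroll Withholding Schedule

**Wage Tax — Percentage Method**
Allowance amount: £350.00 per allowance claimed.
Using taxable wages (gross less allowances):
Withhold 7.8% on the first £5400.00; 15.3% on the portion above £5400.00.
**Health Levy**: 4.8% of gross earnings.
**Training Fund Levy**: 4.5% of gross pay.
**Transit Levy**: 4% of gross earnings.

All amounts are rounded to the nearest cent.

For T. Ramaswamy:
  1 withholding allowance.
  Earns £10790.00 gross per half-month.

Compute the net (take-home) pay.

£8162.61

Wage Tax: taxable = £10790.00 − 1×£350.00 = £10440.00
  £421.20 + 15.3% × (£10440.00 − £5400.00) = £421.20 + 15.3% × £5040.00 = £1192.32
Health Levy: 4.8% × £10790.00 = £517.92
Training Fund Levy: 4.5% × £10790.00 = £485.55
Transit Levy: 4% × £10790.00 = £431.60
Total withheld: £1192.32 + £517.92 + £485.55 + £431.60 = £2627.39
Net pay: £10790.00 − £2627.39 = £8162.61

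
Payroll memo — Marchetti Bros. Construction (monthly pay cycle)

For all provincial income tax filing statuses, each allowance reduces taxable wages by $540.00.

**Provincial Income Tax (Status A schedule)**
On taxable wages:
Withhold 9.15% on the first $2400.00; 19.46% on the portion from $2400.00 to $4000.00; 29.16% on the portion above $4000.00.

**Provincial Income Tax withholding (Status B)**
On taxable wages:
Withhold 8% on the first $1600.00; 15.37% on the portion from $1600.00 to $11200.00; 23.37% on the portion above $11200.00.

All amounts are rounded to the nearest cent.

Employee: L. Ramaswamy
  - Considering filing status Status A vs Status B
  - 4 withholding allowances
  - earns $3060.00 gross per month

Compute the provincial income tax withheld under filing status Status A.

Provincial Income Tax (Status A): taxable = $3060.00 − 4×$540.00 = $900.00
  9.15% × $900.00 = $82.35

$82.35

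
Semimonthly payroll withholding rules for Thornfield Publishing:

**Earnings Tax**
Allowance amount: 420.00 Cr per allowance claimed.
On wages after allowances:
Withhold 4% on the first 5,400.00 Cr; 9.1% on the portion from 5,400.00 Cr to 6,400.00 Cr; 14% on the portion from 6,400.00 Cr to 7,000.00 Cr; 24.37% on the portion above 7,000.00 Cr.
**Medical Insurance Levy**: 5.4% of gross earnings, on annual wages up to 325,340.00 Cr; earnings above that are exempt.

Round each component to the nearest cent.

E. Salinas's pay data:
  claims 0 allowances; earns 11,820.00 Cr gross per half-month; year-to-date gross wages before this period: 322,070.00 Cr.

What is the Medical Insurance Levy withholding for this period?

Medical Insurance Levy: cap 325,340.00 Cr − YTD 322,070.00 Cr = 3,270.00 Cr subject; 5.4% × 3,270.00 Cr = 176.58 Cr

176.58 Cr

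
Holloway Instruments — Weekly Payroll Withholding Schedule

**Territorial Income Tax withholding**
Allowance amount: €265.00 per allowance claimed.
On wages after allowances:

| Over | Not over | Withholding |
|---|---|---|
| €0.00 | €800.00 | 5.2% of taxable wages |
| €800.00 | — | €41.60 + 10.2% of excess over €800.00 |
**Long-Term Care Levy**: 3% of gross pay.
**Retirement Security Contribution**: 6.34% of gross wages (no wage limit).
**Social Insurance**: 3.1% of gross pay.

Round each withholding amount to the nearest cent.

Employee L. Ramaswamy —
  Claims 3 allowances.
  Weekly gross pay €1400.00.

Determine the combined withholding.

Territorial Income Tax: taxable = €1400.00 − 3×€265.00 = €605.00
  5.2% × €605.00 = €31.46
Long-Term Care Levy: 3% × €1400.00 = €42.00
Retirement Security Contribution: 6.34% × €1400.00 = €88.76
Social Insurance: 3.1% × €1400.00 = €43.40
Total: €31.46 + €42.00 + €88.76 + €43.40 = €205.62

€205.62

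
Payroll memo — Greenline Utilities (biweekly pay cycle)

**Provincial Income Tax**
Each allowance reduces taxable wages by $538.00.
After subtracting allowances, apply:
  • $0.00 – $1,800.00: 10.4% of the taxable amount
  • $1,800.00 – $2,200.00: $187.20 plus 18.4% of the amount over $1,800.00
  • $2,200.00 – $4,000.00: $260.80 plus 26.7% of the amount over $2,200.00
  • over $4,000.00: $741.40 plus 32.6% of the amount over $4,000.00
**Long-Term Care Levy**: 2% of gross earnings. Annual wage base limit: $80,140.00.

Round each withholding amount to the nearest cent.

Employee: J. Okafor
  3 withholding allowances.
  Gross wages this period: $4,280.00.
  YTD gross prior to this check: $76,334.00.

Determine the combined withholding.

Provincial Income Tax: taxable = $4,280.00 − 3×$538.00 = $2,666.00
  $260.80 + 26.7% × ($2,666.00 − $2,200.00) = $260.80 + 26.7% × $466.00 = $385.22
Long-Term Care Levy: cap $80,140.00 − YTD $76,334.00 = $3,806.00 subject; 2% × $3,806.00 = $76.12
Total: $385.22 + $76.12 = $461.34

$461.34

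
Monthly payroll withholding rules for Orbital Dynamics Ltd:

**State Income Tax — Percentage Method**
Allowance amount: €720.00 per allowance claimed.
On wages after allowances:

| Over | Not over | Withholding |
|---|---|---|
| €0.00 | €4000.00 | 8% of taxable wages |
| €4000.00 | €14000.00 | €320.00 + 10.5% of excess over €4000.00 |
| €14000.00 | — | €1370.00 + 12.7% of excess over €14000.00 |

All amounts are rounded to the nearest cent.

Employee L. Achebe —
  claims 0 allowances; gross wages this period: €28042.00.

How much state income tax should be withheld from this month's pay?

State Income Tax: taxable = €28042.00
  €1370.00 + 12.7% × (€28042.00 − €14000.00) = €1370.00 + 12.7% × €14042.00 = €3153.33

€3153.33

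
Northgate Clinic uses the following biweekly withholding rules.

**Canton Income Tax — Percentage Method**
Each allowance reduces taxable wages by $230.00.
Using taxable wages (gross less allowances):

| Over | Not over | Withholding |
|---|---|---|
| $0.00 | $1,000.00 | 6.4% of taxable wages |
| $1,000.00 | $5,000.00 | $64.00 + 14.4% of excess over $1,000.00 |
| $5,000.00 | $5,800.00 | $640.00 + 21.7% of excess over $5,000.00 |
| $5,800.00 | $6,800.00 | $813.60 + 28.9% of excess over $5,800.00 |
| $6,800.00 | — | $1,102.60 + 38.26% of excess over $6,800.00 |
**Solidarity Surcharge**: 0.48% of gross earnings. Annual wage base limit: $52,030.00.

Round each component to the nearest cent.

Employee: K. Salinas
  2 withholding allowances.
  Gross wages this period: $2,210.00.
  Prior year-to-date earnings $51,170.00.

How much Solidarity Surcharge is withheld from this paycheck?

Solidarity Surcharge: cap $52,030.00 − YTD $51,170.00 = $860.00 subject; 0.48% × $860.00 = $4.13

$4.13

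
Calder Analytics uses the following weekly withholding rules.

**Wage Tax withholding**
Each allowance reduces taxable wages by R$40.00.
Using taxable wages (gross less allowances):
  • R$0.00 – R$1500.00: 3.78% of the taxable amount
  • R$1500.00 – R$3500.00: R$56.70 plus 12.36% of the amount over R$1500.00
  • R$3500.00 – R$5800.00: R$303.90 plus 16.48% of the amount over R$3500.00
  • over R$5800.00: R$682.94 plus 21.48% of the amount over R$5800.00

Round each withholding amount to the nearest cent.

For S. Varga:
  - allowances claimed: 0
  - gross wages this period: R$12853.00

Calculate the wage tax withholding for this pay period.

Wage Tax: taxable = R$12853.00
  R$682.94 + 21.48% × (R$12853.00 − R$5800.00) = R$682.94 + 21.48% × R$7053.00 = R$2197.92

R$2197.92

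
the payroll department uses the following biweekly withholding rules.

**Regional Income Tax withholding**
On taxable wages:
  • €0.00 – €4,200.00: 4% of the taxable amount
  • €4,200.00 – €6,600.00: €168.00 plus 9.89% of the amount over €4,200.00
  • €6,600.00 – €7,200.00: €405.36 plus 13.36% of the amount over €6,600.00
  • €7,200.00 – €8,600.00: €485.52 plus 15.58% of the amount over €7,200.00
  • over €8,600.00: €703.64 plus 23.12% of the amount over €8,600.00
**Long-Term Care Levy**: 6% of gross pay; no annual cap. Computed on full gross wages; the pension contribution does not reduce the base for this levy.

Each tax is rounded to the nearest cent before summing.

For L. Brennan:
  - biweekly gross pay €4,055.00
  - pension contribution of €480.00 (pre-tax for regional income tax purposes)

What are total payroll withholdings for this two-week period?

€386.30

Regional Income Tax: taxable = €4,055.00 − €480.00 = €3,575.00
  4% × €3,575.00 = €143.00
Long-Term Care Levy: 6% × €4,055.00 = €243.30
Total: €143.00 + €243.30 = €386.30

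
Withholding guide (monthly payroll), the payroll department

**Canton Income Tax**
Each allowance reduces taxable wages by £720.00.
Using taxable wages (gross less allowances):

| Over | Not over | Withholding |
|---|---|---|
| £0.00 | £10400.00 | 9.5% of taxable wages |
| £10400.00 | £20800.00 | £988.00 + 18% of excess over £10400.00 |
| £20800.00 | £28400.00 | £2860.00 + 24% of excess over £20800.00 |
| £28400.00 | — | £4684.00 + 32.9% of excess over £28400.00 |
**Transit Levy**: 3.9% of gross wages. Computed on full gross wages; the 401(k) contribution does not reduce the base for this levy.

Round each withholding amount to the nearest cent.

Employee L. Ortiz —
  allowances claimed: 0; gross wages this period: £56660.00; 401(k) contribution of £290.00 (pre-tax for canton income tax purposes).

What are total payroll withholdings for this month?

£16095.87

Canton Income Tax: taxable = £56660.00 − £290.00 = £56370.00
  £4684.00 + 32.9% × (£56370.00 − £28400.00) = £4684.00 + 32.9% × £27970.00 = £13886.13
Transit Levy: 3.9% × £56660.00 = £2209.74
Total: £13886.13 + £2209.74 = £16095.87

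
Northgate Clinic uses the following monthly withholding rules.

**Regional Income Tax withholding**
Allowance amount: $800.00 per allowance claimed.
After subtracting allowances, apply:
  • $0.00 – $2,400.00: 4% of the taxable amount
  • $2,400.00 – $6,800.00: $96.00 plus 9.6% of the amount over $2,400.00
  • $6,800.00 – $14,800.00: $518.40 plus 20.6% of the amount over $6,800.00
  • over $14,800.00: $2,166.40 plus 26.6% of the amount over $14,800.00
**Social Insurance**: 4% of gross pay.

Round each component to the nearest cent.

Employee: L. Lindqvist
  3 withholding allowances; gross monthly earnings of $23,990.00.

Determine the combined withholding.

$4,932.14

Regional Income Tax: taxable = $23,990.00 − 3×$800.00 = $21,590.00
  $2,166.40 + 26.6% × ($21,590.00 − $14,800.00) = $2,166.40 + 26.6% × $6,790.00 = $3,972.54
Social Insurance: 4% × $23,990.00 = $959.60
Total: $3,972.54 + $959.60 = $4,932.14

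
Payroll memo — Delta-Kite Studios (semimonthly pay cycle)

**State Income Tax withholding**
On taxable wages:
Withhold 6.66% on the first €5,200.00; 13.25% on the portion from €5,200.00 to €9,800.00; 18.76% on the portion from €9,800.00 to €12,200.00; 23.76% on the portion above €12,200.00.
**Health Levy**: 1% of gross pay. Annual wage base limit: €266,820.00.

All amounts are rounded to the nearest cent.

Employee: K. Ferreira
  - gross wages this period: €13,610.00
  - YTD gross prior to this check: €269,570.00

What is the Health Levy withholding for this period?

Health Levy: YTD €269,570.00 ≥ cap €266,820.00 → €0.00

€0.00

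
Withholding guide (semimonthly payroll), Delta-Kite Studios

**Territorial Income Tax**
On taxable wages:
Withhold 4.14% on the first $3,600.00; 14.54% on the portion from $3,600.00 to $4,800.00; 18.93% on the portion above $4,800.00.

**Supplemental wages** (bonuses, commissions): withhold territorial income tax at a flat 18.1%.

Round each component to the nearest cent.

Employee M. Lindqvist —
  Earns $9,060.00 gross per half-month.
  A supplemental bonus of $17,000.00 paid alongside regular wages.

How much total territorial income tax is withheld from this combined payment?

Territorial Income Tax: taxable = $9,060.00
  $323.52 + 18.93% × ($9,060.00 − $4,800.00) = $323.52 + 18.93% × $4,260.00 = $1,129.94
Supplemental (18.1% flat on bonus): 18.1% × $17,000.00 = $3,077.00
Total territorial income tax: $1,129.94 + $3,077.00 = $4,206.94

$4,206.94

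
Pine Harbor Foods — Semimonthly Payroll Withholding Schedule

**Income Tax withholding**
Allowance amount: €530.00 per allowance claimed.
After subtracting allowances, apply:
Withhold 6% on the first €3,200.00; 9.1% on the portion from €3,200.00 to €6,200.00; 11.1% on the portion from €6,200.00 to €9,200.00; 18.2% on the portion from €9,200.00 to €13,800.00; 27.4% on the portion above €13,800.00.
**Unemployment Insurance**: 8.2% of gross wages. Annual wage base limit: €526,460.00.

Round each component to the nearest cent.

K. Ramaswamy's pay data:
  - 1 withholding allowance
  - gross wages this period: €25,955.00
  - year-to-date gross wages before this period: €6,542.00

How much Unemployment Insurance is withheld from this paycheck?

Unemployment Insurance: 8.2% × €25,955.00 = €2,128.31

€2,128.31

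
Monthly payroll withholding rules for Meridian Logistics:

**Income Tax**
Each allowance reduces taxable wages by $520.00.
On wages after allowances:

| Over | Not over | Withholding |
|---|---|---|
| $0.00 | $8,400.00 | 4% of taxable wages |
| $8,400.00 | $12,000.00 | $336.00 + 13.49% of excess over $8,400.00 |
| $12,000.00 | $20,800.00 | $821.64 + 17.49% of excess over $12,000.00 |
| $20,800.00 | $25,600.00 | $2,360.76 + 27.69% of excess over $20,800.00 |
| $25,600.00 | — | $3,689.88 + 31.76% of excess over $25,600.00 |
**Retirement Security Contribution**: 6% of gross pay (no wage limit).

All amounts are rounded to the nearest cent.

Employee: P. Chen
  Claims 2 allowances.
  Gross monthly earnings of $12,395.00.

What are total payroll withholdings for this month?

Income Tax: taxable = $12,395.00 − 2×$520.00 = $11,355.00
  $336.00 + 13.49% × ($11,355.00 − $8,400.00) = $336.00 + 13.49% × $2,955.00 = $734.63
Retirement Security Contribution: 6% × $12,395.00 = $743.70
Total: $734.63 + $743.70 = $1,478.33

$1,478.33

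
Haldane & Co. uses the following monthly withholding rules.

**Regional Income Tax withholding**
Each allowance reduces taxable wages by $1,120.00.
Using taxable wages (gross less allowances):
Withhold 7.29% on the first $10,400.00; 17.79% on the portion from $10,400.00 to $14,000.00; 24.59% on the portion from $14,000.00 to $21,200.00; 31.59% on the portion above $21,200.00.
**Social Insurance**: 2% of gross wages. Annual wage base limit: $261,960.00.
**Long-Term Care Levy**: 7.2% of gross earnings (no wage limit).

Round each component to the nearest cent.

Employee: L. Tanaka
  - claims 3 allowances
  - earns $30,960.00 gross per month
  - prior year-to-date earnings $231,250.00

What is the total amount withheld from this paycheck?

$8,034.16

Regional Income Tax: taxable = $30,960.00 − 3×$1,120.00 = $27,600.00
  $3,169.08 + 31.59% × ($27,600.00 − $21,200.00) = $3,169.08 + 31.59% × $6,400.00 = $5,190.84
Social Insurance: cap $261,960.00 − YTD $231,250.00 = $30,710.00 subject; 2% × $30,710.00 = $614.20
Long-Term Care Levy: 7.2% × $30,960.00 = $2,229.12
Total: $5,190.84 + $614.20 + $2,229.12 = $8,034.16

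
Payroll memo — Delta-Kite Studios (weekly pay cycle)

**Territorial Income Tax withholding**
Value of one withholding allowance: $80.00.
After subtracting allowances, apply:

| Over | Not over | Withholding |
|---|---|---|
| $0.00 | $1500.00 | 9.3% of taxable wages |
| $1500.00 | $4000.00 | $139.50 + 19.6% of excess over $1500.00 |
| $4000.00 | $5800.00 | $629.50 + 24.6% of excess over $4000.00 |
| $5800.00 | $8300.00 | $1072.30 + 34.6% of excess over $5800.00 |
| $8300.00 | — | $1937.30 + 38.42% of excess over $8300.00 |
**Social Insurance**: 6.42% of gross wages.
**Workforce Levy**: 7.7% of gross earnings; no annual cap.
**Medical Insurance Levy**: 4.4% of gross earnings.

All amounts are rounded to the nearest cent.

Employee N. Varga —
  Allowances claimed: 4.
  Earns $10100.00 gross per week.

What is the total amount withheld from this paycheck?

Territorial Income Tax: taxable = $10100.00 − 4×$80.00 = $9780.00
  $1937.30 + 38.42% × ($9780.00 − $8300.00) = $1937.30 + 38.42% × $1480.00 = $2505.92
Social Insurance: 6.42% × $10100.00 = $648.42
Workforce Levy: 7.7% × $10100.00 = $777.70
Medical Insurance Levy: 4.4% × $10100.00 = $444.40
Total: $2505.92 + $648.42 + $777.70 + $444.40 = $4376.44

$4376.44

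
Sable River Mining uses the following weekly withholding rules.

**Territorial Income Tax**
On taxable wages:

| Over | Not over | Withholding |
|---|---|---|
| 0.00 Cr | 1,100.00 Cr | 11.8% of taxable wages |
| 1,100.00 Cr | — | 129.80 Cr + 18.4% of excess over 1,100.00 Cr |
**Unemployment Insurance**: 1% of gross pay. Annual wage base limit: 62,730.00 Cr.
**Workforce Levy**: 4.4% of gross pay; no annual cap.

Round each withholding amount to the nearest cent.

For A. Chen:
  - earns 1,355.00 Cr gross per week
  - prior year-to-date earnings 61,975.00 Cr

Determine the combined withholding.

Territorial Income Tax: taxable = 1,355.00 Cr
  129.80 Cr + 18.4% × (1,355.00 Cr − 1,100.00 Cr) = 129.80 Cr + 18.4% × 255.00 Cr = 176.72 Cr
Unemployment Insurance: cap 62,730.00 Cr − YTD 61,975.00 Cr = 755.00 Cr subject; 1% × 755.00 Cr = 7.55 Cr
Workforce Levy: 4.4% × 1,355.00 Cr = 59.62 Cr
Total: 176.72 Cr + 7.55 Cr + 59.62 Cr = 243.89 Cr

243.89 Cr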